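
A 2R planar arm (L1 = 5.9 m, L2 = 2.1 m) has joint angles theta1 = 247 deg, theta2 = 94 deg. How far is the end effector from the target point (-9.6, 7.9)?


End effector via forward kinematics:
x = L1*cos(t1) + L2*cos(t1+t2) = -0.3197
y = L1*sin(t1) + L2*sin(t1+t2) = -6.1147
Distance to target:
d = sqrt((-9.6 - -0.3197)^2 + (7.9 - -6.1147)^2)
= sqrt(86.1235 + 196.411)
= 16.8088 m


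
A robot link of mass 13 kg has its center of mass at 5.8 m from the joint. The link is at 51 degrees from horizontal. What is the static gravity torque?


tau = m*g*L*cos(angle)
= 13 * 9.81 * 5.8 * cos(51 deg)
= 13 * 9.81 * 5.8 * 0.6293
= 465.4919 Nm


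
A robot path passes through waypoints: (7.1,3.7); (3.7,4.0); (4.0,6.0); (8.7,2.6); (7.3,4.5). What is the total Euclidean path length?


Segment lengths:
  seg1 = sqrt((-3.4)^2 + (0.3)^2) = 3.4132
  seg2 = sqrt((0.3)^2 + (2.0)^2) = 2.0224
  seg3 = sqrt((4.7)^2 + (-3.4)^2) = 5.8009
  seg4 = sqrt((-1.4)^2 + (1.9)^2) = 2.3601
Total = 13.5965


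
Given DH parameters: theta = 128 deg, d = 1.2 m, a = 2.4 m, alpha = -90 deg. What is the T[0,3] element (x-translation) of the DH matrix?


T[0,3] = a * cos(theta)
= 2.4 * cos(128 deg)
= 2.4 * -0.6157
= -1.4776


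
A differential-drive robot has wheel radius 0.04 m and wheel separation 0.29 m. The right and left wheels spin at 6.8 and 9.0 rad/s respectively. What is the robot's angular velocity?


vR = r*wR = 0.04*6.8 = 0.272 m/s
vL = r*wL = 0.04*9.0 = 0.36 m/s
v = (vR+vL)/2 = 0.316 m/s
omega = (vR-vL)/L = -0.3034 rad/s
angular velocity = -0.3034 rad/s


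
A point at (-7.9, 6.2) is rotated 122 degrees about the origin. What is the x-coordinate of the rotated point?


x' = x*cos(theta) - y*sin(theta)
cos(122 deg) = -0.5299, sin(122 deg) = 0.848
x' = -7.9 * -0.5299 - 6.2 * 0.848
= 4.1864 - 5.2579
= -1.0715


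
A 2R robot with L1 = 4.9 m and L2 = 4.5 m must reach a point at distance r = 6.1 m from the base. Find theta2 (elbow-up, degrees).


cos(theta2) = (r^2 - L1^2 - L2^2) / (2*L1*L2)
cos(theta2) = (37.21 - 24.01 - 20.25) / 44.1
cos(theta2) = -0.159864
theta2 = 99.199 degrees


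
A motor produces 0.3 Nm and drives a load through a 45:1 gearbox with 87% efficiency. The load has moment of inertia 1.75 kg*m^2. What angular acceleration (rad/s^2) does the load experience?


tau_out = tau_motor * N * eta
= 0.3 * 45 * 0.87 = 11.745 Nm
alpha = tau_out / I = 11.745 / 1.75
= 6.7114 rad/s^2


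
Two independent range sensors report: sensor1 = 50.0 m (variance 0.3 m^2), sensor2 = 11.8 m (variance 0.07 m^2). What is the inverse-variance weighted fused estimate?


w1 = (1/var1) / (1/var1 + 1/var2)
   = 3.3333 / (3.3333 + 14.2857) = 0.1892
w2 = 1 - w1 = 0.8108
fused = w1*s1 + w2*s2 = 9.4595 + 9.5676
= 19.027 m


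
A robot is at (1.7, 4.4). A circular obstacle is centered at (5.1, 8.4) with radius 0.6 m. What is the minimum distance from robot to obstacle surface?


center_dist = sqrt((1.7-5.1)^2 + (4.4-8.4)^2)
= sqrt(11.56 + 16.0)
= 5.2498
min_dist = center_dist - radius = 5.2498 - 0.6 = 4.6498 m


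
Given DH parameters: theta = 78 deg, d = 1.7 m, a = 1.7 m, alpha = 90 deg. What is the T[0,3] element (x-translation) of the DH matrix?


T[0,3] = a * cos(theta)
= 1.7 * cos(78 deg)
= 1.7 * 0.2079
= 0.3534


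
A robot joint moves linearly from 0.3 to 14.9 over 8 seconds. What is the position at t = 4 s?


s = t/T = 4/8 = 0.5
p(t) = p0 + (pf-p0)*s
= 0.3 + (14.9 - 0.3) * 0.5
= 7.6


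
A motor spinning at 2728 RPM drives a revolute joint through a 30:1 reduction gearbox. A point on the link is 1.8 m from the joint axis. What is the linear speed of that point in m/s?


omega_motor = 2728 * 2*pi/60 = 285.6755 rad/s
omega_joint = omega_motor / 30 = 9.5225 rad/s
v = omega_joint * r = 9.5225 * 1.8
= 17.1405 m/s


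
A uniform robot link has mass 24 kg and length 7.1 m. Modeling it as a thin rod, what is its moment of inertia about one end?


I = (1/3) * m * L^2
= (1/3) * 24 * 7.1^2
= 0.333333 * 24 * 50.41
= 403.28 kg*m^2


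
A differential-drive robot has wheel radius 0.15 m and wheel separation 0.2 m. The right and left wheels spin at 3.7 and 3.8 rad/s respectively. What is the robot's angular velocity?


vR = r*wR = 0.15*3.7 = 0.555 m/s
vL = r*wL = 0.15*3.8 = 0.57 m/s
v = (vR+vL)/2 = 0.5625 m/s
omega = (vR-vL)/L = -0.075 rad/s
angular velocity = -0.075 rad/s


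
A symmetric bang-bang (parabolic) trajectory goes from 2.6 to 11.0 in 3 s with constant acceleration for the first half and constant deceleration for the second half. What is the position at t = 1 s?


Symmetric rest-to-rest: each phase covers (pf-p0)/2 in time T/2. 0.5*a*(T/2)^2 = (pf-p0)/2 => a = 4*(pf-p0)/T^2
a = 4*(11.0-2.6)/3^2 = 3.7333
t = 1 is in the acceleration phase (t <= T/2).
p = p0 + 0.5*a*t^2 = 2.6 + 0.5*3.7333*1^2
= 4.4667


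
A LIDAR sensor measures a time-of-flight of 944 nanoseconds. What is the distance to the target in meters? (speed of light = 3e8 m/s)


tof = 944 ns = 9.44e-07 s
dist = c * tof / 2
= 3e8 * 9.44e-07 / 2
= 141.6 m


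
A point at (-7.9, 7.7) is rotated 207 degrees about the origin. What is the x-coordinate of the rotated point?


x' = x*cos(theta) - y*sin(theta)
cos(207 deg) = -0.891, sin(207 deg) = -0.454
x' = -7.9 * -0.891 - 7.7 * -0.454
= 7.039 - -3.4957
= 10.5347


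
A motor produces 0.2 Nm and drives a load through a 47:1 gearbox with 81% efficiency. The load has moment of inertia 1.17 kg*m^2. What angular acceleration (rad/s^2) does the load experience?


tau_out = tau_motor * N * eta
= 0.2 * 47 * 0.81 = 7.614 Nm
alpha = tau_out / I = 7.614 / 1.17
= 6.5077 rad/s^2


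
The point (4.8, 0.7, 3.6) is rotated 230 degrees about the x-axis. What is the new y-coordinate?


Rotation about x-axis: y' = y*cos(theta) - z*sin(theta)
= 0.7 * -0.6428 - 3.6 * -0.766
= 2.3078


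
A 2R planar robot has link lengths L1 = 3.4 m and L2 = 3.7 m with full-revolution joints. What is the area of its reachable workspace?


r_max = L1 + L2 = 7.1 m
r_min = |L1 - L2| = 0.3 m
Area = pi*(r_max^2 - r_min^2)
= pi*(50.41 - 0.09)
= pi * 50.32
= 158.0849 m^2


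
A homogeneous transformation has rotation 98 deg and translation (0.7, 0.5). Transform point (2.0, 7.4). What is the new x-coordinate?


x' = cos(theta)*px - sin(theta)*py + tx
= -0.1392*2.0 - 0.9903*7.4 + 0.7
= -6.9063


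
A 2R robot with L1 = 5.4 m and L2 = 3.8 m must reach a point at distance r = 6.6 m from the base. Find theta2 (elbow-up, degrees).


cos(theta2) = (r^2 - L1^2 - L2^2) / (2*L1*L2)
cos(theta2) = (43.56 - 29.16 - 14.44) / 41.04
cos(theta2) = -0.000975
theta2 = 90.0558 degrees


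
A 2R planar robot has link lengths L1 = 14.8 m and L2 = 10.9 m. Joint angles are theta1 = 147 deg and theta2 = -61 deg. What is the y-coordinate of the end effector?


Convert angles to radians: theta1 = 2.5656, theta2 = -1.0647
y = L1*sin(theta1) + L2*sin(theta1+theta2)
y = 8.0607 + 10.8734
y = 18.9341


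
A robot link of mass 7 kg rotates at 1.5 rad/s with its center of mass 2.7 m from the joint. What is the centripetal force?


F = m * omega^2 * r
= 7 * 1.5^2 * 2.7
= 7 * 2.25 * 2.7
= 42.525 N


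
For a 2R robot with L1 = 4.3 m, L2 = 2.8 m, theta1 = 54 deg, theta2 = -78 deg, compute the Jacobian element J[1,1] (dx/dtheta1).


J[1,1] = -L1*sin(t1) - L2*sin(t1+t2)
= -4.3*sin(54) - 2.8*sin(-24)
= -2.3399


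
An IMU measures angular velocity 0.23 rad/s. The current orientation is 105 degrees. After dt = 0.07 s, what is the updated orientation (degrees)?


delta_theta = w * dt = 0.23 * 0.07 = 0.0161 rad
= 0.9225 deg
theta_new = 105 + 0.9225 = 105.9225 deg


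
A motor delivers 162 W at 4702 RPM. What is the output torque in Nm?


omega = 4702 * 2*pi/60 = 492.3923 rad/s
tau = P / omega = 162 / 492.3923
= 0.329 Nm


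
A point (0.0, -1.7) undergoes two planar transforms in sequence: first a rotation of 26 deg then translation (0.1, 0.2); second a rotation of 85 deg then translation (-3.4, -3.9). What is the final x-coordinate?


After transform 1:
x1 = cos(26)*0.0 - sin(26)*-1.7 + 0.1 = 0.8452
y1 = sin(26)*0.0 + cos(26)*-1.7 + 0.2 = -1.3279
After transform 2:
x2 = cos(85)*0.8452 - sin(85)*-1.3279 + -3.4
= -2.0034


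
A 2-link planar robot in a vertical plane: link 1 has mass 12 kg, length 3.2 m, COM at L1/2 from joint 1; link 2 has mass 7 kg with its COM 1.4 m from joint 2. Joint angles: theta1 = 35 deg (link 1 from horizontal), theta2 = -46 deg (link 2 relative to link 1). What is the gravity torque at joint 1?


Horizontal distance from joint 1 to link-1 COM:
  x_c1 = (L1/2)*cos(t1) = 1.6 * 0.8192 = 1.3106 m
Horizontal distance from joint 1 to link-2 COM:
  x_c2 = L1*cos(t1) + Lc2*cos(t1+t2)
       = 3.2*0.8192 + 1.4*0.9816 = 3.9956 m
tau1 = m1*g*x_c1 + m2*g*x_c2
     = 12*9.81*1.3106 + 7*9.81*3.9956
     = 154.2889 + 274.3754
     = 428.6643 Nm


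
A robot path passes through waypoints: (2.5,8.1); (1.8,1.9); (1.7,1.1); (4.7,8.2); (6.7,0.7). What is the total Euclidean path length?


Segment lengths:
  seg1 = sqrt((-0.7)^2 + (-6.2)^2) = 6.2394
  seg2 = sqrt((-0.1)^2 + (-0.8)^2) = 0.8062
  seg3 = sqrt((3.0)^2 + (7.1)^2) = 7.7078
  seg4 = sqrt((2.0)^2 + (-7.5)^2) = 7.7621
Total = 22.5155


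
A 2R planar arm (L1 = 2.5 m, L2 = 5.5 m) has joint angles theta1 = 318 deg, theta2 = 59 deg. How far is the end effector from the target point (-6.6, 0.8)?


End effector via forward kinematics:
x = L1*cos(t1) + L2*cos(t1+t2) = 7.1175
y = L1*sin(t1) + L2*sin(t1+t2) = -0.0648
Distance to target:
d = sqrt((-6.6 - 7.1175)^2 + (0.8 - -0.0648)^2)
= sqrt(188.1709 + 0.7478)
= 13.7448 m


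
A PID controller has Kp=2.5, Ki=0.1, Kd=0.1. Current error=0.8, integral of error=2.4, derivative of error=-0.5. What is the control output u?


u = Kp*e + Ki*int(e) + Kd*de/dt
= 2.5*0.8 + 0.1*2.4 + 0.1*(-0.5)
= 2.0 + 0.24 + -0.05
= 2.19


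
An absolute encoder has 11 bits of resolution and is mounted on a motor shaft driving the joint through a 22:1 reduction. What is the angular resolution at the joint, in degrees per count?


counts = 2^11 = 2048
effective counts at joint = 2048 * 22 = 45056
resolution = 360 / 45056
= 0.008 deg/count


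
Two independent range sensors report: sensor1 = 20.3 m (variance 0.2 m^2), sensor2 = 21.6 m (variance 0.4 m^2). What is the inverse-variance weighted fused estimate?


w1 = (1/var1) / (1/var1 + 1/var2)
   = 5.0 / (5.0 + 2.5) = 0.6667
w2 = 1 - w1 = 0.3333
fused = w1*s1 + w2*s2 = 13.5333 + 7.2
= 20.7333 m


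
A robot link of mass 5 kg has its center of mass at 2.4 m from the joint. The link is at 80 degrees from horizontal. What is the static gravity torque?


tau = m*g*L*cos(angle)
= 5 * 9.81 * 2.4 * cos(80 deg)
= 5 * 9.81 * 2.4 * 0.1736
= 20.4419 Nm


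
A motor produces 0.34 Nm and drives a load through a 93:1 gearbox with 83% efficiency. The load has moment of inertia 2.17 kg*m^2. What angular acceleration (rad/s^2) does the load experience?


tau_out = tau_motor * N * eta
= 0.34 * 93 * 0.83 = 26.2446 Nm
alpha = tau_out / I = 26.2446 / 2.17
= 12.0943 rad/s^2


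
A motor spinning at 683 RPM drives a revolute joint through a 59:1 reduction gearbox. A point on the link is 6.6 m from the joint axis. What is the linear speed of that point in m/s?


omega_motor = 683 * 2*pi/60 = 71.5236 rad/s
omega_joint = omega_motor / 59 = 1.2123 rad/s
v = omega_joint * r = 1.2123 * 6.6
= 8.0009 m/s


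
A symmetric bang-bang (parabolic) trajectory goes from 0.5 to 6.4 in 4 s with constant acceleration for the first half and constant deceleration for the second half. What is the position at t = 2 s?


Symmetric rest-to-rest: each phase covers (pf-p0)/2 in time T/2. 0.5*a*(T/2)^2 = (pf-p0)/2 => a = 4*(pf-p0)/T^2
a = 4*(6.4-0.5)/4^2 = 1.475
t = 2 is in the acceleration phase (t <= T/2).
p = p0 + 0.5*a*t^2 = 0.5 + 0.5*1.475*2^2
= 3.45


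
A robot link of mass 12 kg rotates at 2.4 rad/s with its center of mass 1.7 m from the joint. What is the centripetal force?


F = m * omega^2 * r
= 12 * 2.4^2 * 1.7
= 12 * 5.76 * 1.7
= 117.504 N


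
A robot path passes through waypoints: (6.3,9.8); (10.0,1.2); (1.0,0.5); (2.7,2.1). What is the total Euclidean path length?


Segment lengths:
  seg1 = sqrt((3.7)^2 + (-8.6)^2) = 9.3622
  seg2 = sqrt((-9.0)^2 + (-0.7)^2) = 9.0272
  seg3 = sqrt((1.7)^2 + (1.6)^2) = 2.3345
Total = 20.7239


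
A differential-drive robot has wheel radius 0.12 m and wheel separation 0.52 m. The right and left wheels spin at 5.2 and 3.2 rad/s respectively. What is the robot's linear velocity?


vR = r*wR = 0.12*5.2 = 0.624 m/s
vL = r*wL = 0.12*3.2 = 0.384 m/s
v = (vR+vL)/2 = 0.504 m/s
omega = (vR-vL)/L = 0.4615 rad/s
linear velocity = 0.504 m/s


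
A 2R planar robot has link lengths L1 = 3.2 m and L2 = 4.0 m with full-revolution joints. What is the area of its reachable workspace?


r_max = L1 + L2 = 7.2 m
r_min = |L1 - L2| = 0.8 m
Area = pi*(r_max^2 - r_min^2)
= pi*(51.84 - 0.64)
= pi * 51.2
= 160.8495 m^2


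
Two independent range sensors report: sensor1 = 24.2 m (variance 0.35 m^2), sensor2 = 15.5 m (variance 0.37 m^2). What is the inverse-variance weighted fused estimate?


w1 = (1/var1) / (1/var1 + 1/var2)
   = 2.8571 / (2.8571 + 2.7027) = 0.5139
w2 = 1 - w1 = 0.4861
fused = w1*s1 + w2*s2 = 12.4361 + 7.5347
= 19.9708 m


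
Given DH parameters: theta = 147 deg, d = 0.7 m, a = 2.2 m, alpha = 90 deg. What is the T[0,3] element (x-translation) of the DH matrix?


T[0,3] = a * cos(theta)
= 2.2 * cos(147 deg)
= 2.2 * -0.8387
= -1.8451


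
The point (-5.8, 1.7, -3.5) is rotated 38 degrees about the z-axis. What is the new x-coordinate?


Rotation about z-axis: x' = x*cos(theta) - y*sin(theta)
= -5.8 * 0.788 - 1.7 * 0.6157
= -5.6171


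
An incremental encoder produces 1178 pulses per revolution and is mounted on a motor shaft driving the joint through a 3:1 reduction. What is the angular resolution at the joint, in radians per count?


counts per rev = 1178
effective counts at joint = 1178 * 3 = 3534
resolution = 2*pi / 3534
= 0.0018 rad/count


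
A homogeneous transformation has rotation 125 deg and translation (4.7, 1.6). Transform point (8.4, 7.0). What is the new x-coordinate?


x' = cos(theta)*px - sin(theta)*py + tx
= -0.5736*8.4 - 0.8192*7.0 + 4.7
= -5.8521


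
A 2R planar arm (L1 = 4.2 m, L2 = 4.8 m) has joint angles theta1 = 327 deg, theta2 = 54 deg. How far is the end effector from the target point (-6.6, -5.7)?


End effector via forward kinematics:
x = L1*cos(t1) + L2*cos(t1+t2) = 8.0036
y = L1*sin(t1) + L2*sin(t1+t2) = -0.5673
Distance to target:
d = sqrt((-6.6 - 8.0036)^2 + (-5.7 - -0.5673)^2)
= sqrt(213.2652 + 26.3444)
= 15.4793 m


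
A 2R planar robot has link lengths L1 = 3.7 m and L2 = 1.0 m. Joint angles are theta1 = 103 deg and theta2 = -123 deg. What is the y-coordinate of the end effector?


Convert angles to radians: theta1 = 1.7977, theta2 = -2.1468
y = L1*sin(theta1) + L2*sin(theta1+theta2)
y = 3.6052 + -0.342
y = 3.2631


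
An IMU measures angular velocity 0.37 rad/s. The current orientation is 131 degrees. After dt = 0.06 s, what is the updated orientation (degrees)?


delta_theta = w * dt = 0.37 * 0.06 = 0.0222 rad
= 1.272 deg
theta_new = 131 + 1.272 = 132.272 deg


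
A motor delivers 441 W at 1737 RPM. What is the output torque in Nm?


omega = 1737 * 2*pi/60 = 181.8982 rad/s
tau = P / omega = 441 / 181.8982
= 2.4244 Nm


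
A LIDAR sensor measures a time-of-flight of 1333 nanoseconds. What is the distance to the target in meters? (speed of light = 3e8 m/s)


tof = 1333 ns = 1.333e-06 s
dist = c * tof / 2
= 3e8 * 1.333e-06 / 2
= 199.95 m


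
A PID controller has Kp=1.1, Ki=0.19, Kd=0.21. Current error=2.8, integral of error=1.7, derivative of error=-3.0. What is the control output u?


u = Kp*e + Ki*int(e) + Kd*de/dt
= 1.1*2.8 + 0.19*1.7 + 0.21*(-3.0)
= 3.08 + 0.323 + -0.63
= 2.773


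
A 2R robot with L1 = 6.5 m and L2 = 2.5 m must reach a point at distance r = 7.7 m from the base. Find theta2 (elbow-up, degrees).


cos(theta2) = (r^2 - L1^2 - L2^2) / (2*L1*L2)
cos(theta2) = (59.29 - 42.25 - 6.25) / 32.5
cos(theta2) = 0.332
theta2 = 70.6098 degrees


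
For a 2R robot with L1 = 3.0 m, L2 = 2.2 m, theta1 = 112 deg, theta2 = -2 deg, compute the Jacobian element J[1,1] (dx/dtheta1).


J[1,1] = -L1*sin(t1) - L2*sin(t1+t2)
= -3.0*sin(112) - 2.2*sin(110)
= -4.8489


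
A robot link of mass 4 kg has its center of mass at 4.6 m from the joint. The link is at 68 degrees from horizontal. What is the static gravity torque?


tau = m*g*L*cos(angle)
= 4 * 9.81 * 4.6 * cos(68 deg)
= 4 * 9.81 * 4.6 * 0.3746
= 67.618 Nm


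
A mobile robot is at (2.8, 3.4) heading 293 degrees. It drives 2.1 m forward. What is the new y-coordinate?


y_new = y0 + d*sin(theta)
= 3.4 + 2.1*sin(293)
= 3.4 + -1.9331
= 1.4669


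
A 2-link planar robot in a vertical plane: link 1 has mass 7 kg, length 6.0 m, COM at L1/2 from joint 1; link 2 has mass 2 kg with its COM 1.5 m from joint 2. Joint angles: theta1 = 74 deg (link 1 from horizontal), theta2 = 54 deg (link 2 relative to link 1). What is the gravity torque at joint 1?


Horizontal distance from joint 1 to link-1 COM:
  x_c1 = (L1/2)*cos(t1) = 3.0 * 0.2756 = 0.8269 m
Horizontal distance from joint 1 to link-2 COM:
  x_c2 = L1*cos(t1) + Lc2*cos(t1+t2)
       = 6.0*0.2756 + 1.5*-0.6157 = 0.7303 m
tau1 = m1*g*x_c1 + m2*g*x_c2
     = 7*9.81*0.8269 + 2*9.81*0.7303
     = 56.7841 + 14.3291
     = 71.1132 Nm


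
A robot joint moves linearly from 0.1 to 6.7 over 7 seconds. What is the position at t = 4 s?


s = t/T = 4/7 = 0.5714
p(t) = p0 + (pf-p0)*s
= 0.1 + (6.7 - 0.1) * 0.5714
= 3.8714


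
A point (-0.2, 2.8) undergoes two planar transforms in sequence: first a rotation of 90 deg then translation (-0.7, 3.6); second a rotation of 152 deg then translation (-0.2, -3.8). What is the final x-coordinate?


After transform 1:
x1 = cos(90)*-0.2 - sin(90)*2.8 + -0.7 = -3.5
y1 = sin(90)*-0.2 + cos(90)*2.8 + 3.6 = 3.4
After transform 2:
x2 = cos(152)*-3.5 - sin(152)*3.4 + -0.2
= 1.2941


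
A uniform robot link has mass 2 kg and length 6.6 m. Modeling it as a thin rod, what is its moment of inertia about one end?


I = (1/3) * m * L^2
= (1/3) * 2 * 6.6^2
= 0.333333 * 2 * 43.56
= 29.04 kg*m^2


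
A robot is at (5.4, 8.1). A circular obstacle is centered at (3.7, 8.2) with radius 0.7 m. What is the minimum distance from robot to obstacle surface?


center_dist = sqrt((5.4-3.7)^2 + (8.1-8.2)^2)
= sqrt(2.89 + 0.01)
= 1.7029
min_dist = center_dist - radius = 1.7029 - 0.7 = 1.0029 m


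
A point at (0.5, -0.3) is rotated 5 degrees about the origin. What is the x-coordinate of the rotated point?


x' = x*cos(theta) - y*sin(theta)
cos(5 deg) = 0.9962, sin(5 deg) = 0.0872
x' = 0.5 * 0.9962 - -0.3 * 0.0872
= 0.4981 - -0.0261
= 0.5242


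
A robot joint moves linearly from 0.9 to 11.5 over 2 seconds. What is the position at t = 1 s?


s = t/T = 1/2 = 0.5
p(t) = p0 + (pf-p0)*s
= 0.9 + (11.5 - 0.9) * 0.5
= 6.2


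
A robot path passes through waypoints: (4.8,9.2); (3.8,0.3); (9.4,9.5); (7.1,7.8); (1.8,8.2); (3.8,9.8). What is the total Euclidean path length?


Segment lengths:
  seg1 = sqrt((-1.0)^2 + (-8.9)^2) = 8.956
  seg2 = sqrt((5.6)^2 + (9.2)^2) = 10.7703
  seg3 = sqrt((-2.3)^2 + (-1.7)^2) = 2.8601
  seg4 = sqrt((-5.3)^2 + (0.4)^2) = 5.3151
  seg5 = sqrt((2.0)^2 + (1.6)^2) = 2.5612
Total = 30.4627


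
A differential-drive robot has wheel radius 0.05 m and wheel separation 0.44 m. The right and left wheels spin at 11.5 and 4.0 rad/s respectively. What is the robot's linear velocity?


vR = r*wR = 0.05*11.5 = 0.575 m/s
vL = r*wL = 0.05*4.0 = 0.2 m/s
v = (vR+vL)/2 = 0.3875 m/s
omega = (vR-vL)/L = 0.8523 rad/s
linear velocity = 0.3875 m/s


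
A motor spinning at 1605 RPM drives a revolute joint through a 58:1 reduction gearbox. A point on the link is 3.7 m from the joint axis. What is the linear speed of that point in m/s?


omega_motor = 1605 * 2*pi/60 = 168.0752 rad/s
omega_joint = omega_motor / 58 = 2.8978 rad/s
v = omega_joint * r = 2.8978 * 3.7
= 10.722 m/s


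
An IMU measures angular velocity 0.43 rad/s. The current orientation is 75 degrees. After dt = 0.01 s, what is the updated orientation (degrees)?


delta_theta = w * dt = 0.43 * 0.01 = 0.0043 rad
= 0.2464 deg
theta_new = 75 + 0.2464 = 75.2464 deg


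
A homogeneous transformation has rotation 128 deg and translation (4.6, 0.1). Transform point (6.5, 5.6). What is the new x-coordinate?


x' = cos(theta)*px - sin(theta)*py + tx
= -0.6157*6.5 - 0.788*5.6 + 4.6
= -3.8147


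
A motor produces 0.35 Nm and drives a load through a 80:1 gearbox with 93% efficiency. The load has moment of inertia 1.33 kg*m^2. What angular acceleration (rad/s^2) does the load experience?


tau_out = tau_motor * N * eta
= 0.35 * 80 * 0.93 = 26.04 Nm
alpha = tau_out / I = 26.04 / 1.33
= 19.5789 rad/s^2


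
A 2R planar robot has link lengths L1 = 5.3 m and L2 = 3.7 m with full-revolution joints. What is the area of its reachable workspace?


r_max = L1 + L2 = 9.0 m
r_min = |L1 - L2| = 1.6 m
Area = pi*(r_max^2 - r_min^2)
= pi*(81.0 - 2.56)
= pi * 78.44
= 246.4265 m^2


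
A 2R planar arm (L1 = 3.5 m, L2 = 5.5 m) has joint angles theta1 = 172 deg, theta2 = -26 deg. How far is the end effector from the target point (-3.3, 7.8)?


End effector via forward kinematics:
x = L1*cos(t1) + L2*cos(t1+t2) = -8.0256
y = L1*sin(t1) + L2*sin(t1+t2) = 3.5627
Distance to target:
d = sqrt((-3.3 - -8.0256)^2 + (7.8 - 3.5627)^2)
= sqrt(22.3317 + 17.955)
= 6.3472 m


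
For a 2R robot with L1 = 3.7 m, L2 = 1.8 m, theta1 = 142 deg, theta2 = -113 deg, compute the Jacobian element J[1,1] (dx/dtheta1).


J[1,1] = -L1*sin(t1) - L2*sin(t1+t2)
= -3.7*sin(142) - 1.8*sin(29)
= -3.1506


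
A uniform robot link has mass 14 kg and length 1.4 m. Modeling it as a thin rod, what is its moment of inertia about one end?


I = (1/3) * m * L^2
= (1/3) * 14 * 1.4^2
= 0.333333 * 14 * 1.96
= 9.1467 kg*m^2


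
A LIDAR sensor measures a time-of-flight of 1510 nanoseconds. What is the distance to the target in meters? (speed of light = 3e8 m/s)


tof = 1510 ns = 1.51e-06 s
dist = c * tof / 2
= 3e8 * 1.51e-06 / 2
= 226.5 m


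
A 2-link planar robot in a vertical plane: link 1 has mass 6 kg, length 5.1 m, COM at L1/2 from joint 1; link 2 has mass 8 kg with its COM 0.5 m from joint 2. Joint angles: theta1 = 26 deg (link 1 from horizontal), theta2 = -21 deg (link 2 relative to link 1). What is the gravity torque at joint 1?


Horizontal distance from joint 1 to link-1 COM:
  x_c1 = (L1/2)*cos(t1) = 2.55 * 0.8988 = 2.2919 m
Horizontal distance from joint 1 to link-2 COM:
  x_c2 = L1*cos(t1) + Lc2*cos(t1+t2)
       = 5.1*0.8988 + 0.5*0.9962 = 5.0819 m
tau1 = m1*g*x_c1 + m2*g*x_c2
     = 6*9.81*2.2919 + 8*9.81*5.0819
     = 134.9027 + 398.8312
     = 533.7339 Nm


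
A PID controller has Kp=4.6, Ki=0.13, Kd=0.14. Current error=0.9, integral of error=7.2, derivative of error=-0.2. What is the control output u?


u = Kp*e + Ki*int(e) + Kd*de/dt
= 4.6*0.9 + 0.13*7.2 + 0.14*(-0.2)
= 4.14 + 0.936 + -0.028
= 5.048


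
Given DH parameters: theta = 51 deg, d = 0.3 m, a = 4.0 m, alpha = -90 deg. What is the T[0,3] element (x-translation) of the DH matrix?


T[0,3] = a * cos(theta)
= 4.0 * cos(51 deg)
= 4.0 * 0.6293
= 2.5173


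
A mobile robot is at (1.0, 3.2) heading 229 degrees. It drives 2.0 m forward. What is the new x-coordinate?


x_new = x0 + d*cos(theta)
= 1.0 + 2.0*cos(229)
= 1.0 + -1.3121
= -0.3121


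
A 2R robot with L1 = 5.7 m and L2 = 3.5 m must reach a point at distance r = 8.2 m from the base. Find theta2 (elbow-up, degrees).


cos(theta2) = (r^2 - L1^2 - L2^2) / (2*L1*L2)
cos(theta2) = (67.24 - 32.49 - 12.25) / 39.9
cos(theta2) = 0.56391
theta2 = 55.6734 degrees


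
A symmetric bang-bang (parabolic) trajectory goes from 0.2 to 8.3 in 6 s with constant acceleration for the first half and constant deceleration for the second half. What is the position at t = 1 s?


Symmetric rest-to-rest: each phase covers (pf-p0)/2 in time T/2. 0.5*a*(T/2)^2 = (pf-p0)/2 => a = 4*(pf-p0)/T^2
a = 4*(8.3-0.2)/6^2 = 0.9
t = 1 is in the acceleration phase (t <= T/2).
p = p0 + 0.5*a*t^2 = 0.2 + 0.5*0.9*1^2
= 0.65


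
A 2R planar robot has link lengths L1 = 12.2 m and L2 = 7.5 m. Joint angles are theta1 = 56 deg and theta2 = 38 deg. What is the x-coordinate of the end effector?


Convert angles to radians: theta1 = 0.9774, theta2 = 0.6632
x = L1*cos(theta1) + L2*cos(theta1+theta2)
x = 6.8222 + -0.5232
x = 6.299


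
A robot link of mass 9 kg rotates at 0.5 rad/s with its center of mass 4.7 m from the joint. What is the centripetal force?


F = m * omega^2 * r
= 9 * 0.5^2 * 4.7
= 9 * 0.25 * 4.7
= 10.575 N


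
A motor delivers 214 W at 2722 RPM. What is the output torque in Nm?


omega = 2722 * 2*pi/60 = 285.0472 rad/s
tau = P / omega = 214 / 285.0472
= 0.7508 Nm


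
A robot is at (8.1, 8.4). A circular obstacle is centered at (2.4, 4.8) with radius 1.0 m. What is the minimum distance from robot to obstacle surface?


center_dist = sqrt((8.1-2.4)^2 + (8.4-4.8)^2)
= sqrt(32.49 + 12.96)
= 6.7417
min_dist = center_dist - radius = 6.7417 - 1.0 = 5.7417 m


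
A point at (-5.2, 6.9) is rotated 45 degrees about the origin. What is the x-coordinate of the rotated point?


x' = x*cos(theta) - y*sin(theta)
cos(45 deg) = 0.7071, sin(45 deg) = 0.7071
x' = -5.2 * 0.7071 - 6.9 * 0.7071
= -3.677 - 4.879
= -8.556


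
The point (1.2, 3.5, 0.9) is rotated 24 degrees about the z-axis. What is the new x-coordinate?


Rotation about z-axis: x' = x*cos(theta) - y*sin(theta)
= 1.2 * 0.9135 - 3.5 * 0.4067
= -0.3273


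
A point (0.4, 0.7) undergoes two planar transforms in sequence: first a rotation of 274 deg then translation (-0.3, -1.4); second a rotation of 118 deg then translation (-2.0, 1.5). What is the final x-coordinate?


After transform 1:
x1 = cos(274)*0.4 - sin(274)*0.7 + -0.3 = 0.4262
y1 = sin(274)*0.4 + cos(274)*0.7 + -1.4 = -1.7502
After transform 2:
x2 = cos(118)*0.4262 - sin(118)*-1.7502 + -2.0
= -0.6548


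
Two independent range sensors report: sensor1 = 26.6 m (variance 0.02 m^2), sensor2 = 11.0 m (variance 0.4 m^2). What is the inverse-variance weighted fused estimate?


w1 = (1/var1) / (1/var1 + 1/var2)
   = 50.0 / (50.0 + 2.5) = 0.9524
w2 = 1 - w1 = 0.0476
fused = w1*s1 + w2*s2 = 25.3333 + 0.5238
= 25.8571 m


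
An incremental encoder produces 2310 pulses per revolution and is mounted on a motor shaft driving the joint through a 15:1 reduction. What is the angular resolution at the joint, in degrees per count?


counts per rev = 2310
effective counts at joint = 2310 * 15 = 34650
resolution = 360 / 34650
= 0.0104 deg/count


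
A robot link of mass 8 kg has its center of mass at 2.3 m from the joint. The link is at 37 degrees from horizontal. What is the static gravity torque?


tau = m*g*L*cos(angle)
= 8 * 9.81 * 2.3 * cos(37 deg)
= 8 * 9.81 * 2.3 * 0.7986
= 144.1569 Nm


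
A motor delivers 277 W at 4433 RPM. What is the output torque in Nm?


omega = 4433 * 2*pi/60 = 464.2227 rad/s
tau = P / omega = 277 / 464.2227
= 0.5967 Nm


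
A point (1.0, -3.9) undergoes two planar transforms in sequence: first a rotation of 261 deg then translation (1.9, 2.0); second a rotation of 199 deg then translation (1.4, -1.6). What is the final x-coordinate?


After transform 1:
x1 = cos(261)*1.0 - sin(261)*-3.9 + 1.9 = -2.1084
y1 = sin(261)*1.0 + cos(261)*-3.9 + 2.0 = 1.6224
After transform 2:
x2 = cos(199)*-2.1084 - sin(199)*1.6224 + 1.4
= 3.9218


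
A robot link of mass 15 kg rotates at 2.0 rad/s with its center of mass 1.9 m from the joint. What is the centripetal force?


F = m * omega^2 * r
= 15 * 2.0^2 * 1.9
= 15 * 4.0 * 1.9
= 114.0 N


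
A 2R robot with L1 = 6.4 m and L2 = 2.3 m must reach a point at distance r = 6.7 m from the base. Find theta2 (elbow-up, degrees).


cos(theta2) = (r^2 - L1^2 - L2^2) / (2*L1*L2)
cos(theta2) = (44.89 - 40.96 - 5.29) / 29.44
cos(theta2) = -0.046196
theta2 = 92.6478 degrees


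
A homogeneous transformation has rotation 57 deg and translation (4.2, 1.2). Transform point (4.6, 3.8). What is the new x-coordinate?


x' = cos(theta)*px - sin(theta)*py + tx
= 0.5446*4.6 - 0.8387*3.8 + 4.2
= 3.5184


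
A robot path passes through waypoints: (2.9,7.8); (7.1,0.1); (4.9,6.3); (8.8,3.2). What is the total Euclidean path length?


Segment lengths:
  seg1 = sqrt((4.2)^2 + (-7.7)^2) = 8.771
  seg2 = sqrt((-2.2)^2 + (6.2)^2) = 6.5788
  seg3 = sqrt((3.9)^2 + (-3.1)^2) = 4.982
Total = 20.3317


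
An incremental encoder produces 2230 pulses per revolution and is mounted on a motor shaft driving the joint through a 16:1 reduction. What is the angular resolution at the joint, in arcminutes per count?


counts per rev = 2230
effective counts at joint = 2230 * 16 = 35680
resolution = 360*60 / 35680
= 0.6054 arcmin/count


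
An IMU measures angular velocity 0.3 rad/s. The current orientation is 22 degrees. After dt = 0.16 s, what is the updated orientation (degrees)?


delta_theta = w * dt = 0.3 * 0.16 = 0.048 rad
= 2.7502 deg
theta_new = 22 + 2.7502 = 24.7502 deg


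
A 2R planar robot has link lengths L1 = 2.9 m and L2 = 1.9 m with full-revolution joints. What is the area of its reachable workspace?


r_max = L1 + L2 = 4.8 m
r_min = |L1 - L2| = 1.0 m
Area = pi*(r_max^2 - r_min^2)
= pi*(23.04 - 1.0)
= pi * 22.04
= 69.2407 m^2


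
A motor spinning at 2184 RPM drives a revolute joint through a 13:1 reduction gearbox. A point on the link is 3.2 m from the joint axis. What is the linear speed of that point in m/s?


omega_motor = 2184 * 2*pi/60 = 228.7079 rad/s
omega_joint = omega_motor / 13 = 17.5929 rad/s
v = omega_joint * r = 17.5929 * 3.2
= 56.2973 m/s


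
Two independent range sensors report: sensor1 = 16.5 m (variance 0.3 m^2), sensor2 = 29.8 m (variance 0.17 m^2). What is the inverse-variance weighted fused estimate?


w1 = (1/var1) / (1/var1 + 1/var2)
   = 3.3333 / (3.3333 + 5.8824) = 0.3617
w2 = 1 - w1 = 0.6383
fused = w1*s1 + w2*s2 = 5.9681 + 19.0213
= 24.9894 m


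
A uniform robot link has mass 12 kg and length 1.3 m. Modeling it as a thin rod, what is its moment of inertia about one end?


I = (1/3) * m * L^2
= (1/3) * 12 * 1.3^2
= 0.333333 * 12 * 1.69
= 6.76 kg*m^2


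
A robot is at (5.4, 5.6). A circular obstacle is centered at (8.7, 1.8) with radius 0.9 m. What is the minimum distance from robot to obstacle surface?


center_dist = sqrt((5.4-8.7)^2 + (5.6-1.8)^2)
= sqrt(10.89 + 14.44)
= 5.0329
min_dist = center_dist - radius = 5.0329 - 0.9 = 4.1329 m


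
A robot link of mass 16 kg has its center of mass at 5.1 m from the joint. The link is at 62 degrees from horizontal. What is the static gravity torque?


tau = m*g*L*cos(angle)
= 16 * 9.81 * 5.1 * cos(62 deg)
= 16 * 9.81 * 5.1 * 0.4695
= 375.8101 Nm


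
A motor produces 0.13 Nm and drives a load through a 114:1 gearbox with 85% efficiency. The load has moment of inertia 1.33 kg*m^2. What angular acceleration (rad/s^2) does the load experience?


tau_out = tau_motor * N * eta
= 0.13 * 114 * 0.85 = 12.597 Nm
alpha = tau_out / I = 12.597 / 1.33
= 9.4714 rad/s^2


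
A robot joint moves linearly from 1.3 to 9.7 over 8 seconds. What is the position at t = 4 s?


s = t/T = 4/8 = 0.5
p(t) = p0 + (pf-p0)*s
= 1.3 + (9.7 - 1.3) * 0.5
= 5.5


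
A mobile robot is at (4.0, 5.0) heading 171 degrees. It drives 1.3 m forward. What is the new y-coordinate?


y_new = y0 + d*sin(theta)
= 5.0 + 1.3*sin(171)
= 5.0 + 0.2034
= 5.2034


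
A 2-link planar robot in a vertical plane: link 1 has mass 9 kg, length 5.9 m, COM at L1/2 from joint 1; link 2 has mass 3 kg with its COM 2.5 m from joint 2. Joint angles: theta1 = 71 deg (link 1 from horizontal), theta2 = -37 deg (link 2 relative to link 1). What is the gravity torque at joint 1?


Horizontal distance from joint 1 to link-1 COM:
  x_c1 = (L1/2)*cos(t1) = 2.95 * 0.3256 = 0.9604 m
Horizontal distance from joint 1 to link-2 COM:
  x_c2 = L1*cos(t1) + Lc2*cos(t1+t2)
       = 5.9*0.3256 + 2.5*0.829 = 3.9934 m
tau1 = m1*g*x_c1 + m2*g*x_c2
     = 9*9.81*0.9604 + 3*9.81*3.9934
     = 84.796 + 117.5271
     = 202.3231 Nm


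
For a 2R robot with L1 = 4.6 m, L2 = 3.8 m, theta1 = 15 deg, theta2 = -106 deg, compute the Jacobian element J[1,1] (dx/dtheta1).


J[1,1] = -L1*sin(t1) - L2*sin(t1+t2)
= -4.6*sin(15) - 3.8*sin(-91)
= 2.6089


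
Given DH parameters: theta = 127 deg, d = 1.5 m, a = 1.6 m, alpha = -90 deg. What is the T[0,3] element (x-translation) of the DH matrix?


T[0,3] = a * cos(theta)
= 1.6 * cos(127 deg)
= 1.6 * -0.6018
= -0.9629


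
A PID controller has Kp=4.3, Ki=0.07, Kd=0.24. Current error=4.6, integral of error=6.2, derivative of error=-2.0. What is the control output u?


u = Kp*e + Ki*int(e) + Kd*de/dt
= 4.3*4.6 + 0.07*6.2 + 0.24*(-2.0)
= 19.78 + 0.434 + -0.48
= 19.734


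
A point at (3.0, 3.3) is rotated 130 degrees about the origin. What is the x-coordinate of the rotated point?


x' = x*cos(theta) - y*sin(theta)
cos(130 deg) = -0.6428, sin(130 deg) = 0.766
x' = 3.0 * -0.6428 - 3.3 * 0.766
= -1.9284 - 2.5279
= -4.4563


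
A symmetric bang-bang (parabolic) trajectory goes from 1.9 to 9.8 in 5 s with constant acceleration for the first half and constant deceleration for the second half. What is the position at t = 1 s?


Symmetric rest-to-rest: each phase covers (pf-p0)/2 in time T/2. 0.5*a*(T/2)^2 = (pf-p0)/2 => a = 4*(pf-p0)/T^2
a = 4*(9.8-1.9)/5^2 = 1.264
t = 1 is in the acceleration phase (t <= T/2).
p = p0 + 0.5*a*t^2 = 1.9 + 0.5*1.264*1^2
= 2.532


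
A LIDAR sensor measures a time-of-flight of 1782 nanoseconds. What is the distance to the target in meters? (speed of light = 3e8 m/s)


tof = 1782 ns = 1.782e-06 s
dist = c * tof / 2
= 3e8 * 1.782e-06 / 2
= 267.3 m


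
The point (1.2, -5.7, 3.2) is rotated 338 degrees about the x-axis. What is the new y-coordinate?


Rotation about x-axis: y' = y*cos(theta) - z*sin(theta)
= -5.7 * 0.9272 - 3.2 * -0.3746
= -4.0862


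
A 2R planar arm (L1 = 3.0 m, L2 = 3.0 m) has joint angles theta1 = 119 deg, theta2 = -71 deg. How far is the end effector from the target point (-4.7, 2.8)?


End effector via forward kinematics:
x = L1*cos(t1) + L2*cos(t1+t2) = 0.553
y = L1*sin(t1) + L2*sin(t1+t2) = 4.8533
Distance to target:
d = sqrt((-4.7 - 0.553)^2 + (2.8 - 4.8533)^2)
= sqrt(27.5936 + 4.216)
= 5.64 m


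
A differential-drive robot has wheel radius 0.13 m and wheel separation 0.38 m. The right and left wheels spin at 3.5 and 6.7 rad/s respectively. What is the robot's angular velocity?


vR = r*wR = 0.13*3.5 = 0.455 m/s
vL = r*wL = 0.13*6.7 = 0.871 m/s
v = (vR+vL)/2 = 0.663 m/s
omega = (vR-vL)/L = -1.0947 rad/s
angular velocity = -1.0947 rad/s


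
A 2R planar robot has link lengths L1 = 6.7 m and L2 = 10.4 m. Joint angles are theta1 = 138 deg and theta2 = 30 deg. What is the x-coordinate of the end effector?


Convert angles to radians: theta1 = 2.4086, theta2 = 0.5236
x = L1*cos(theta1) + L2*cos(theta1+theta2)
x = -4.9791 + -10.1727
x = -15.1518


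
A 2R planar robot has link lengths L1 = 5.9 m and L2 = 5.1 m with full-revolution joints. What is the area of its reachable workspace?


r_max = L1 + L2 = 11.0 m
r_min = |L1 - L2| = 0.8 m
Area = pi*(r_max^2 - r_min^2)
= pi*(121.0 - 0.64)
= pi * 120.36
= 378.1221 m^2


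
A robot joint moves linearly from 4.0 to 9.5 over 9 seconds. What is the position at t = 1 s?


s = t/T = 1/9 = 0.1111
p(t) = p0 + (pf-p0)*s
= 4.0 + (9.5 - 4.0) * 0.1111
= 4.6111


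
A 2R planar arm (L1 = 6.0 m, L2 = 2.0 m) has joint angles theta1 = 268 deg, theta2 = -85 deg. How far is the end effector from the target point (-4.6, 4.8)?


End effector via forward kinematics:
x = L1*cos(t1) + L2*cos(t1+t2) = -2.2067
y = L1*sin(t1) + L2*sin(t1+t2) = -6.101
Distance to target:
d = sqrt((-4.6 - -2.2067)^2 + (4.8 - -6.101)^2)
= sqrt(5.7281 + 118.8322)
= 11.1607 m


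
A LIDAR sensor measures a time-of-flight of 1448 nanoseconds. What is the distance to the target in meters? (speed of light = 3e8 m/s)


tof = 1448 ns = 1.448e-06 s
dist = c * tof / 2
= 3e8 * 1.448e-06 / 2
= 217.2 m


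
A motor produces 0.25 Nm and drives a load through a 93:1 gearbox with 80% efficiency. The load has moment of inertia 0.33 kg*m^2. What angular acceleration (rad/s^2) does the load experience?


tau_out = tau_motor * N * eta
= 0.25 * 93 * 0.8 = 18.6 Nm
alpha = tau_out / I = 18.6 / 0.33
= 56.3636 rad/s^2


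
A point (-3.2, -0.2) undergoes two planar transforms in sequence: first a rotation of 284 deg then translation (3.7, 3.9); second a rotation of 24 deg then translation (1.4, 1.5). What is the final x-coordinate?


After transform 1:
x1 = cos(284)*-3.2 - sin(284)*-0.2 + 3.7 = 2.7318
y1 = sin(284)*-3.2 + cos(284)*-0.2 + 3.9 = 6.9566
After transform 2:
x2 = cos(24)*2.7318 - sin(24)*6.9566 + 1.4
= 1.0661


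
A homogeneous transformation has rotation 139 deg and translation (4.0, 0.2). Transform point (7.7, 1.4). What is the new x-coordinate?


x' = cos(theta)*px - sin(theta)*py + tx
= -0.7547*7.7 - 0.6561*1.4 + 4.0
= -2.7297


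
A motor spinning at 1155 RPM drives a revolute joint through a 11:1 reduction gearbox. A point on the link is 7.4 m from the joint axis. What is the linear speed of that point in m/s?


omega_motor = 1155 * 2*pi/60 = 120.9513 rad/s
omega_joint = omega_motor / 11 = 10.9956 rad/s
v = omega_joint * r = 10.9956 * 7.4
= 81.3672 m/s


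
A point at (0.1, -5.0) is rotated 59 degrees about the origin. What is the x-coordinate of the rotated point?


x' = x*cos(theta) - y*sin(theta)
cos(59 deg) = 0.515, sin(59 deg) = 0.8572
x' = 0.1 * 0.515 - -5.0 * 0.8572
= 0.0515 - -4.2858
= 4.3373


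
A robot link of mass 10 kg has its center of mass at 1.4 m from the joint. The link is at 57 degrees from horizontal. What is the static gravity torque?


tau = m*g*L*cos(angle)
= 10 * 9.81 * 1.4 * cos(57 deg)
= 10 * 9.81 * 1.4 * 0.5446
= 74.8007 Nm


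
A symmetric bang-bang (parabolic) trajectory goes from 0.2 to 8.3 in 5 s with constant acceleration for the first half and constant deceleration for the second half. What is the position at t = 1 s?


Symmetric rest-to-rest: each phase covers (pf-p0)/2 in time T/2. 0.5*a*(T/2)^2 = (pf-p0)/2 => a = 4*(pf-p0)/T^2
a = 4*(8.3-0.2)/5^2 = 1.296
t = 1 is in the acceleration phase (t <= T/2).
p = p0 + 0.5*a*t^2 = 0.2 + 0.5*1.296*1^2
= 0.848


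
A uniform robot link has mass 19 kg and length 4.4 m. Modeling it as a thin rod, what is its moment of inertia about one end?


I = (1/3) * m * L^2
= (1/3) * 19 * 4.4^2
= 0.333333 * 19 * 19.36
= 122.6133 kg*m^2


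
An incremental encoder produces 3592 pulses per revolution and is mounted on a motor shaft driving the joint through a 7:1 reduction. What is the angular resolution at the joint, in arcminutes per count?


counts per rev = 3592
effective counts at joint = 3592 * 7 = 25144
resolution = 360*60 / 25144
= 0.8591 arcmin/count


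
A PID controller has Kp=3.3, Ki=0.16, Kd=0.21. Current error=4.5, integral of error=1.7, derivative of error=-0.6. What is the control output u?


u = Kp*e + Ki*int(e) + Kd*de/dt
= 3.3*4.5 + 0.16*1.7 + 0.21*(-0.6)
= 14.85 + 0.272 + -0.126
= 14.996


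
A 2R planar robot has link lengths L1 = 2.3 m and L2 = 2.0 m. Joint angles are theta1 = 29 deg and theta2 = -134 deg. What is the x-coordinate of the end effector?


Convert angles to radians: theta1 = 0.5061, theta2 = -2.3387
x = L1*cos(theta1) + L2*cos(theta1+theta2)
x = 2.0116 + -0.5176
x = 1.494


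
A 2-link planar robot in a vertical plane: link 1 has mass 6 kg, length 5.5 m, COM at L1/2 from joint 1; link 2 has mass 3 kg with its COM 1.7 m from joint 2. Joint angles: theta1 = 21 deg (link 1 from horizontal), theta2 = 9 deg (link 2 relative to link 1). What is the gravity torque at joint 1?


Horizontal distance from joint 1 to link-1 COM:
  x_c1 = (L1/2)*cos(t1) = 2.75 * 0.9336 = 2.5673 m
Horizontal distance from joint 1 to link-2 COM:
  x_c2 = L1*cos(t1) + Lc2*cos(t1+t2)
       = 5.5*0.9336 + 1.7*0.866 = 6.6069 m
tau1 = m1*g*x_c1 + m2*g*x_c2
     = 6*9.81*2.5673 + 3*9.81*6.6069
     = 151.114 + 194.4421
     = 345.5561 Nm
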